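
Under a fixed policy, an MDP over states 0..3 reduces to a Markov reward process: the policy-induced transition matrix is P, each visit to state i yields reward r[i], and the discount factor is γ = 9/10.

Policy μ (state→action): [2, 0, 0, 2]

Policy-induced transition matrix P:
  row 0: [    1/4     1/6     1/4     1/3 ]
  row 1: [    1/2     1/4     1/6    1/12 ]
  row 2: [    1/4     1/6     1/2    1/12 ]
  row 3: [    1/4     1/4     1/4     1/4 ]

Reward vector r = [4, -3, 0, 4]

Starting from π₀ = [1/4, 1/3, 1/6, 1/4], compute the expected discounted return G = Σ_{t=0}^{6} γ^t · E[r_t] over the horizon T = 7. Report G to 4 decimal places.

t=0: π = [0.2500, 0.3333, 0.1667, 0.2500], E[r] = 1.0000, γ^t·E[r] = 1.000000, running G = 1.000000
t=1: π = [0.3333, 0.2153, 0.2639, 0.1875], E[r] = 1.4375, γ^t·E[r] = 1.293750, running G = 2.293750
t=2: π = [0.3038, 0.2002, 0.2980, 0.1979], E[r] = 1.4063, γ^t·E[r] = 1.139063, running G = 3.432813
t=3: π = [0.3001, 0.1998, 0.3078, 0.1923], E[r] = 1.3698, γ^t·E[r] = 0.998578, running G = 4.431391
t=4: π = [0.3000, 0.1993, 0.3103, 0.1904], E[r] = 1.3634, γ^t·E[r] = 0.894520, running G = 5.325911
t=5: π = [0.2998, 0.1991, 0.3110, 0.1901], E[r] = 1.3621, γ^t·E[r] = 0.804326, running G = 6.130236
t=6: π = [0.2998, 0.1991, 0.3111, 0.1900], E[r] = 1.3617, γ^t·E[r] = 0.723673, running G = 6.853909

G = 6.8539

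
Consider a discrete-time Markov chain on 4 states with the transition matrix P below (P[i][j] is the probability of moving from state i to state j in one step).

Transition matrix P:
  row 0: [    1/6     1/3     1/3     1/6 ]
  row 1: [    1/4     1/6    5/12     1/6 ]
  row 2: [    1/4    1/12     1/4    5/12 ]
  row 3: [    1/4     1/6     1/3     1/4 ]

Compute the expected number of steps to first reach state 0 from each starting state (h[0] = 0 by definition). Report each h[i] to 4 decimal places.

h = [0.0000, 4.0000, 4.0000, 4.0000]

First-step conditioning: h[0] = 0; for i ≠ 0, h[i] = 1 + Σ_k P[i][k]·h[k].
  h[1] = 1 + 1/6·h[1] + 5/12·h[2] + 1/6·h[3]
  h[2] = 1 + 1/12·h[1] + 1/4·h[2] + 5/12·h[3]
  h[3] = 1 + 1/6·h[1] + 1/3·h[2] + 1/4·h[3]
Solving the 3×3 linear system over states ≠ 0 gives exactly h = [0, 4, 4, 4] (h[0] = 0 is the target).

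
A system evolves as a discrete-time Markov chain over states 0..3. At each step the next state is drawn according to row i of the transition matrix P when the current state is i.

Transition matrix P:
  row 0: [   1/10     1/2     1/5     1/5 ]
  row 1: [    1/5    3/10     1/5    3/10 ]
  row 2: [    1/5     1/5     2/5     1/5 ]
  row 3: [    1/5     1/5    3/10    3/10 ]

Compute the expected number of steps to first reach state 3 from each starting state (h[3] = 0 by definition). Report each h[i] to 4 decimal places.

First-step conditioning: h[3] = 0; for i ≠ 3, h[i] = 1 + Σ_k P[i][k]·h[k].
  h[0] = 1 + 1/10·h[0] + 1/2·h[1] + 1/5·h[2]
  h[1] = 1 + 1/5·h[0] + 3/10·h[1] + 1/5·h[2]
  h[2] = 1 + 1/5·h[0] + 1/5·h[1] + 2/5·h[2]
Solving the 3×3 linear system over states ≠ 3 gives exactly h = [480/113, 440/113, 495/113, 0] (h[3] = 0 is the target).

h = [4.2478, 3.8938, 4.3805, 0.0000]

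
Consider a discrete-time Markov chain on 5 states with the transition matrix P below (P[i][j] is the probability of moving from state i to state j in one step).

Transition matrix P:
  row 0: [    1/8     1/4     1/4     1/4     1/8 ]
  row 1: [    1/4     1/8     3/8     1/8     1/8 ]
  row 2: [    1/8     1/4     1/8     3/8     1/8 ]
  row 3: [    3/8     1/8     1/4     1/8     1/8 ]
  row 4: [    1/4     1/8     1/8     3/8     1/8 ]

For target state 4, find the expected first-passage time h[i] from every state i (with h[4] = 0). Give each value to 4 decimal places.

First-step conditioning: h[4] = 0; for i ≠ 4, h[i] = 1 + Σ_k P[i][k]·h[k].
  h[0] = 1 + 1/8·h[0] + 1/4·h[1] + 1/4·h[2] + 1/4·h[3]
  h[1] = 1 + 1/4·h[0] + 1/8·h[1] + 3/8·h[2] + 1/8·h[3]
  h[2] = 1 + 1/8·h[0] + 1/4·h[1] + 1/8·h[2] + 3/8·h[3]
  h[3] = 1 + 3/8·h[0] + 1/8·h[1] + 1/4·h[2] + 1/8·h[3]
Solving the 4×4 linear system over states ≠ 4 gives exactly h = [8, 8, 8, 8, 0] (h[4] = 0 is the target).

h = [8.0000, 8.0000, 8.0000, 8.0000, 0.0000]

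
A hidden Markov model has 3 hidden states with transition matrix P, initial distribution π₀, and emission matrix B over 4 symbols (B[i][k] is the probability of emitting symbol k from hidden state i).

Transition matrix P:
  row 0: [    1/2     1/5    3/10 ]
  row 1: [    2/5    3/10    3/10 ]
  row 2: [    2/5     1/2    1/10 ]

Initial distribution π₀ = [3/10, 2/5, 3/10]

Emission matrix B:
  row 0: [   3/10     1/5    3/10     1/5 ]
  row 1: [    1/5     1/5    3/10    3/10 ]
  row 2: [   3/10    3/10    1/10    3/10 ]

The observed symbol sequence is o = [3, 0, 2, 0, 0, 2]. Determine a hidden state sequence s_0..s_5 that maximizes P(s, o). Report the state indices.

path = [1, 0, 0, 0, 0, 0]

t=0: δ = [6.000e-02, 1.200e-01, 9.000e-02]  (obs o_0=3)
t=1: δ = [1.440e-02, 9.000e-03, 1.080e-02]  ψ = [1, 2, 1]  (obs o_1=0)
t=2: δ = [2.160e-03, 1.620e-03, 4.320e-04]  ψ = [0, 2, 0]  (obs o_2=2)
t=3: δ = [3.240e-04, 9.720e-05, 1.944e-04]  ψ = [0, 1, 0]  (obs o_3=0)
t=4: δ = [4.860e-05, 1.944e-05, 2.916e-05]  ψ = [0, 2, 0]  (obs o_4=0)
t=5: δ = [7.290e-06, 4.374e-06, 1.458e-06]  ψ = [0, 2, 0]  (obs o_5=2)
backtrack: best end state = 0; path = [1, 0, 0, 0, 0, 0]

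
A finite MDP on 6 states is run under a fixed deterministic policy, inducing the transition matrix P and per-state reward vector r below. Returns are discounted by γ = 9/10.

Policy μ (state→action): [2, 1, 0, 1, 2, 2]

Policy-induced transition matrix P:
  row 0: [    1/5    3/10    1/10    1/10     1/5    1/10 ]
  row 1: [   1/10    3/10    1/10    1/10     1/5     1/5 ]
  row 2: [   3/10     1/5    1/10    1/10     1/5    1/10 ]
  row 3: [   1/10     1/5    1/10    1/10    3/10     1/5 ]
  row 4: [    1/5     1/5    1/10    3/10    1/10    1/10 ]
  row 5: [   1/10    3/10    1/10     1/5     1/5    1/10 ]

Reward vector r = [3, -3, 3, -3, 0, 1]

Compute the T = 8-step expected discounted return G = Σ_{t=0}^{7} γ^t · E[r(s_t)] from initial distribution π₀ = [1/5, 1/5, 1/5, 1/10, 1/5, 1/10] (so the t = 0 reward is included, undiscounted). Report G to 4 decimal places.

t=0: π = [0.2000, 0.2000, 0.2000, 0.1000, 0.2000, 0.1000], E[r] = 0.4000, γ^t·E[r] = 0.400000, running G = 0.400000
t=1: π = [0.1800, 0.2500, 0.1000, 0.1500, 0.1900, 0.1300], E[r] = -0.2300, γ^t·E[r] = -0.207000, running G = 0.193000
t=2: π = [0.1570, 0.2560, 0.1000, 0.1510, 0.1960, 0.1400], E[r] = -0.3100, γ^t·E[r] = -0.251100, running G = -0.058100
t=3: π = [0.1553, 0.2553, 0.1000, 0.1532, 0.1955, 0.1407], E[r] = -0.3189, γ^t·E[r] = -0.232478, running G = -0.290578
t=4: π = [0.1551, 0.2551, 0.1000, 0.1532, 0.1958, 0.1409], E[r] = -0.3188, γ^t·E[r] = -0.209171, running G = -0.499749
t=5: π = [0.1551, 0.2551, 0.1000, 0.1532, 0.1957, 0.1408], E[r] = -0.3190, γ^t·E[r] = -0.188337, running G = -0.688086
t=6: π = [0.1551, 0.2551, 0.1000, 0.1532, 0.1957, 0.1408], E[r] = -0.3189, γ^t·E[r] = -0.169486, running G = -0.857572
t=7: π = [0.1551, 0.2551, 0.1000, 0.1532, 0.1957, 0.1408], E[r] = -0.3189, γ^t·E[r] = -0.152540, running G = -1.010112

G = -1.0101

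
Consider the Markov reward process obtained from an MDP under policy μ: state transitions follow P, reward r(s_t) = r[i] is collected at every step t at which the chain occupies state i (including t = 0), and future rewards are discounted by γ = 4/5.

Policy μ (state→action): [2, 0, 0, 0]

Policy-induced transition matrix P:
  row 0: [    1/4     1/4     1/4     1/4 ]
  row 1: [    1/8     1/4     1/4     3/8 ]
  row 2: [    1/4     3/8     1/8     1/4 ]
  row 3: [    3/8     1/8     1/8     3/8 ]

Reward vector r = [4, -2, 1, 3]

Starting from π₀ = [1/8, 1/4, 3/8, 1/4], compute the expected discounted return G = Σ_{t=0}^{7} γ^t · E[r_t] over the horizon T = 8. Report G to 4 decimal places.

G = 6.4465

t=0: π = [0.1250, 0.2500, 0.3750, 0.2500], E[r] = 1.1250, γ^t·E[r] = 1.125000, running G = 1.125000
t=1: π = [0.2500, 0.2656, 0.1719, 0.3125], E[r] = 1.5781, γ^t·E[r] = 1.262500, running G = 2.387500
t=2: π = [0.2559, 0.2324, 0.1895, 0.3223], E[r] = 1.7148, γ^t·E[r] = 1.097500, running G = 3.485000
t=3: π = [0.2612, 0.2334, 0.1860, 0.3193], E[r] = 1.7222, γ^t·E[r] = 0.881750, running G = 4.366750
t=4: π = [0.2607, 0.2333, 0.1868, 0.3191], E[r] = 1.7204, γ^t·E[r] = 0.704675, running G = 5.071425
t=5: π = [0.2607, 0.2335, 0.1868, 0.3191], E[r] = 1.7199, γ^t·E[r] = 0.563565, running G = 5.634990
t=6: π = [0.2607, 0.2335, 0.1868, 0.3191], E[r] = 1.7198, γ^t·E[r] = 0.450845, running G = 6.085835
t=7: π = [0.2607, 0.2335, 0.1868, 0.3191], E[r] = 1.7198, γ^t·E[r] = 0.360677, running G = 6.446512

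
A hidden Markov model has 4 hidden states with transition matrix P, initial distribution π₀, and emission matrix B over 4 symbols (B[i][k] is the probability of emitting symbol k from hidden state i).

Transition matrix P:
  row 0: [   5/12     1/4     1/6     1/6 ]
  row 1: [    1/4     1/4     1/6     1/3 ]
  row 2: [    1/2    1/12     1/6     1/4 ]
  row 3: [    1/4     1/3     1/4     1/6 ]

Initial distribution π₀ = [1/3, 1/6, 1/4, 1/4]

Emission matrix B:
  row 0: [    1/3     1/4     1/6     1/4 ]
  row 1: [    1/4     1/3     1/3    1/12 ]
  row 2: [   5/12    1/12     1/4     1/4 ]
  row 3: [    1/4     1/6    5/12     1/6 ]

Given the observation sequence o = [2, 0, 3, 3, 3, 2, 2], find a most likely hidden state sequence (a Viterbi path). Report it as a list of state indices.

t=0: δ = [5.556e-02, 5.556e-02, 6.250e-02, 1.042e-01]  (obs o_0=2)
t=1: δ = [1.042e-02, 8.681e-03, 1.085e-02, 4.630e-03]  ψ = [2, 3, 3, 1]  (obs o_1=0)
t=2: δ = [1.356e-03, 2.170e-04, 4.521e-04, 4.823e-04]  ψ = [2, 0, 2, 1]  (obs o_2=3)
t=3: δ = [1.413e-04, 2.826e-05, 5.651e-05, 3.768e-05]  ψ = [0, 0, 0, 0]  (obs o_3=3)
t=4: δ = [1.472e-05, 2.943e-06, 5.887e-06, 3.925e-06]  ψ = [0, 0, 0, 0]  (obs o_4=3)
t=5: δ = [1.022e-06, 1.226e-06, 6.132e-07, 1.022e-06]  ψ = [0, 0, 0, 0]  (obs o_5=2)
t=6: δ = [7.097e-08, 1.136e-07, 6.388e-08, 1.703e-07]  ψ = [0, 3, 3, 1]  (obs o_6=2)
backtrack: best end state = 3; path = [3, 2, 0, 0, 0, 1, 3]

path = [3, 2, 0, 0, 0, 1, 3]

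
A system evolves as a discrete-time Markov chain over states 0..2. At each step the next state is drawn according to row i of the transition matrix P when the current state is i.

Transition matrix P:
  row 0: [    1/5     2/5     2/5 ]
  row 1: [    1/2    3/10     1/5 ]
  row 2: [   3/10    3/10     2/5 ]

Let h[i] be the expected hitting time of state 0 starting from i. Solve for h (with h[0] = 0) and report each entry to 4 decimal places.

First-step conditioning: h[0] = 0; for i ≠ 0, h[i] = 1 + Σ_k P[i][k]·h[k].
  h[1] = 1 + 3/10·h[1] + 1/5·h[2]
  h[2] = 1 + 3/10·h[1] + 2/5·h[2]
Solving the 2×2 linear system over states ≠ 0 gives exactly h = [0, 20/9, 25/9] (h[0] = 0 is the target).

h = [0.0000, 2.2222, 2.7778]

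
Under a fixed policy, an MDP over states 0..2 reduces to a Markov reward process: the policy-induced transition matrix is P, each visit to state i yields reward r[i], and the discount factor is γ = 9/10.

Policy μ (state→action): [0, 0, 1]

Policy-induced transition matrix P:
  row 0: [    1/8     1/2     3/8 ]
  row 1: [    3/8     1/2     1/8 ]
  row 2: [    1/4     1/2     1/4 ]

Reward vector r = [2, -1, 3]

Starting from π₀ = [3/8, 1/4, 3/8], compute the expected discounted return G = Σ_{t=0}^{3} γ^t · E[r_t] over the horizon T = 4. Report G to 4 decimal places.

t=0: π = [0.3750, 0.2500, 0.3750], E[r] = 1.6250, γ^t·E[r] = 1.625000, running G = 1.625000
t=1: π = [0.2344, 0.5000, 0.2656], E[r] = 0.7656, γ^t·E[r] = 0.689063, running G = 2.314063
t=2: π = [0.2832, 0.5000, 0.2168], E[r] = 0.7168, γ^t·E[r] = 0.580605, running G = 2.894668
t=3: π = [0.2771, 0.5000, 0.2229], E[r] = 0.7229, γ^t·E[r] = 0.526994, running G = 3.421662

G = 3.4217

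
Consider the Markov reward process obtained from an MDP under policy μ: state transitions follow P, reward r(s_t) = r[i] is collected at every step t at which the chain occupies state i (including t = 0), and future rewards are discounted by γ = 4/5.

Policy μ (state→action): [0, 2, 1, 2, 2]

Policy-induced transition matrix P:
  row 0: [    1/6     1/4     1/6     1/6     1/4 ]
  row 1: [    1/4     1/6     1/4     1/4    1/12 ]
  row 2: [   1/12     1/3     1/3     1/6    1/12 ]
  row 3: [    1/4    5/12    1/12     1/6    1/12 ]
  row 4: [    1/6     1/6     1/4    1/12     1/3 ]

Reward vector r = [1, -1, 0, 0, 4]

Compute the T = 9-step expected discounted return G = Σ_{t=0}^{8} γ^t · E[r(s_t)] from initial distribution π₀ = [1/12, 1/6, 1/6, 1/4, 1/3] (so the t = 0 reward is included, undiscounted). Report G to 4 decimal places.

G = 3.1332

t=0: π = [0.0833, 0.1667, 0.1667, 0.2500, 0.3333], E[r] = 1.2500, γ^t·E[r] = 1.250000, running G = 1.250000
t=1: π = [0.1875, 0.2639, 0.2153, 0.1528, 0.1806], E[r] = 0.6458, γ^t·E[r] = 0.516667, running G = 1.766667
t=2: π = [0.1834, 0.2564, 0.2269, 0.1736, 0.1597], E[r] = 0.5660, γ^t·E[r] = 0.362222, running G = 2.128889
t=3: π = [0.1836, 0.2632, 0.2247, 0.1747, 0.1538], E[r] = 0.5358, γ^t·E[r] = 0.274321, running G = 2.403210
t=4: π = [0.1844, 0.2631, 0.2243, 0.1758, 0.1524], E[r] = 0.5309, γ^t·E[r] = 0.217460, running G = 2.620670
t=5: π = [0.1845, 0.2634, 0.2240, 0.1759, 0.1522], E[r] = 0.5299, γ^t·E[r] = 0.173626, running G = 2.794296
t=6: π = [0.1846, 0.2634, 0.2240, 0.1759, 0.1521], E[r] = 0.5298, γ^t·E[r] = 0.138879, running G = 2.933175
t=7: π = [0.1846, 0.2634, 0.2240, 0.1759, 0.1521], E[r] = 0.5298, γ^t·E[r] = 0.111103, running G = 3.044278
t=8: π = [0.1846, 0.2634, 0.2240, 0.1759, 0.1521], E[r] = 0.5298, γ^t·E[r] = 0.088884, running G = 3.133162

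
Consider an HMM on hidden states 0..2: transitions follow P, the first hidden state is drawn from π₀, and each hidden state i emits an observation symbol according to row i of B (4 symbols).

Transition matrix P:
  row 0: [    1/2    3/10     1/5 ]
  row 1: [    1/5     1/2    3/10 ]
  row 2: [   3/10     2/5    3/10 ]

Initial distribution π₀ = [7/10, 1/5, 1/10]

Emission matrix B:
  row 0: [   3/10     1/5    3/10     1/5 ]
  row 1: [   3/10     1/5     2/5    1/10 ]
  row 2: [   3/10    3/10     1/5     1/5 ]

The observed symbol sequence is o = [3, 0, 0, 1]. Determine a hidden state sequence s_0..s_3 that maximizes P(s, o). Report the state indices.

t=0: δ = [1.400e-01, 2.000e-02, 2.000e-02]  (obs o_0=3)
t=1: δ = [2.100e-02, 1.260e-02, 8.400e-03]  ψ = [0, 0, 0]  (obs o_1=0)
t=2: δ = [3.150e-03, 1.890e-03, 1.260e-03]  ψ = [0, 0, 0]  (obs o_2=0)
t=3: δ = [3.150e-04, 1.890e-04, 1.890e-04]  ψ = [0, 0, 0]  (obs o_3=1)
backtrack: best end state = 0; path = [0, 0, 0, 0]

path = [0, 0, 0, 0]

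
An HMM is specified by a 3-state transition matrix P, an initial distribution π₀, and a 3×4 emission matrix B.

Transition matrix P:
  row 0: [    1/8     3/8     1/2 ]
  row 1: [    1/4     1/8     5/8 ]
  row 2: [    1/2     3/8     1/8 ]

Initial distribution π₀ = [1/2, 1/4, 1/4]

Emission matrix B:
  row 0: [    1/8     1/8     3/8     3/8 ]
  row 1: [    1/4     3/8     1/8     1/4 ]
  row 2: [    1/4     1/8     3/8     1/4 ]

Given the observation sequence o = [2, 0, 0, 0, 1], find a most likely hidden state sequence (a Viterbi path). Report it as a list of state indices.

t=0: δ = [1.875e-01, 3.125e-02, 9.375e-02]  (obs o_0=2)
t=1: δ = [5.859e-03, 1.758e-02, 2.344e-02]  ψ = [2, 0, 0]  (obs o_1=0)
t=2: δ = [1.465e-03, 2.197e-03, 2.747e-03]  ψ = [2, 2, 1]  (obs o_2=0)
t=3: δ = [1.717e-04, 2.575e-04, 3.433e-04]  ψ = [2, 2, 1]  (obs o_3=0)
t=4: δ = [2.146e-05, 4.828e-05, 2.012e-05]  ψ = [2, 2, 1]  (obs o_4=1)
backtrack: best end state = 1; path = [0, 2, 1, 2, 1]

path = [0, 2, 1, 2, 1]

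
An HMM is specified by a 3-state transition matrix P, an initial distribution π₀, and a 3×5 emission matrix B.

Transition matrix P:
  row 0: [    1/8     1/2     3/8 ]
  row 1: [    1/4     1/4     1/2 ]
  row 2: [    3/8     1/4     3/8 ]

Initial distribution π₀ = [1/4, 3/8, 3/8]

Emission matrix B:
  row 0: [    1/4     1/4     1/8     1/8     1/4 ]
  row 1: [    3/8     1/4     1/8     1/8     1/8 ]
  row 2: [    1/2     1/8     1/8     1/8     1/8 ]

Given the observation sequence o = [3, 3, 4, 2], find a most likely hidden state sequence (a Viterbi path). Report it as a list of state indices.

path = [1, 2, 0, 1]

t=0: δ = [3.125e-02, 4.688e-02, 4.688e-02]  (obs o_0=3)
t=1: δ = [2.197e-03, 1.953e-03, 2.930e-03]  ψ = [2, 0, 1]  (obs o_1=3)
t=2: δ = [2.747e-04, 1.373e-04, 1.373e-04]  ψ = [2, 0, 2]  (obs o_2=4)
t=3: δ = [6.437e-06, 1.717e-05, 1.287e-05]  ψ = [2, 0, 0]  (obs o_3=2)
backtrack: best end state = 1; path = [1, 2, 0, 1]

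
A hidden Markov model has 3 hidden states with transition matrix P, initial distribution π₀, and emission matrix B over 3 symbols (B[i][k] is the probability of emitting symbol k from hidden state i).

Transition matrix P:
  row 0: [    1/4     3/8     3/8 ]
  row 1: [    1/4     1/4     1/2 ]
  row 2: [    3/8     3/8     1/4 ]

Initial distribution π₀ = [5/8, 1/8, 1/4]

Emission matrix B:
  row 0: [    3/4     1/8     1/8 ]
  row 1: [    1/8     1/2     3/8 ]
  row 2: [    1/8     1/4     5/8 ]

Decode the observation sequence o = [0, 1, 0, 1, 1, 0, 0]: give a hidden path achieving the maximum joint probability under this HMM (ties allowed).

path = [0, 1, 0, 1, 2, 0, 0]

t=0: δ = [4.688e-01, 1.562e-02, 3.125e-02]  (obs o_0=0)
t=1: δ = [1.465e-02, 8.789e-02, 4.395e-02]  ψ = [0, 0, 0]  (obs o_1=1)
t=2: δ = [1.648e-02, 2.747e-03, 5.493e-03]  ψ = [1, 1, 1]  (obs o_2=0)
t=3: δ = [5.150e-04, 3.090e-03, 1.545e-03]  ψ = [0, 0, 0]  (obs o_3=1)
t=4: δ = [9.656e-05, 3.862e-04, 3.862e-04]  ψ = [1, 1, 1]  (obs o_4=1)
t=5: δ = [1.086e-04, 1.810e-05, 2.414e-05]  ψ = [2, 2, 1]  (obs o_5=0)
t=6: δ = [2.037e-05, 5.092e-06, 5.092e-06]  ψ = [0, 0, 0]  (obs o_6=0)
backtrack: best end state = 0; path = [0, 1, 0, 1, 2, 0, 0]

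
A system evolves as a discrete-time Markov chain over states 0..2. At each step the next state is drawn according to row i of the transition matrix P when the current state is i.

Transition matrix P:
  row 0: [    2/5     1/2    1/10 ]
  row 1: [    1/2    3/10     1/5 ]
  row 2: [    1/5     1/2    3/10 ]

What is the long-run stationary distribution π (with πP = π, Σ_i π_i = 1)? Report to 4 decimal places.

π = [0.4063, 0.4167, 0.1771]

Balance equations π_j = Σ_i π_i·P[i][j]:
  π_0 = 2/5·π_0 + 1/2·π_1 + 1/5·π_2
  π_1 = 1/2·π_0 + 3/10·π_1 + 1/2·π_2
  normalize: π_0 + π_1 + π_2 = 1
Solving the linear system gives exactly π = [13/32, 5/12, 17/96].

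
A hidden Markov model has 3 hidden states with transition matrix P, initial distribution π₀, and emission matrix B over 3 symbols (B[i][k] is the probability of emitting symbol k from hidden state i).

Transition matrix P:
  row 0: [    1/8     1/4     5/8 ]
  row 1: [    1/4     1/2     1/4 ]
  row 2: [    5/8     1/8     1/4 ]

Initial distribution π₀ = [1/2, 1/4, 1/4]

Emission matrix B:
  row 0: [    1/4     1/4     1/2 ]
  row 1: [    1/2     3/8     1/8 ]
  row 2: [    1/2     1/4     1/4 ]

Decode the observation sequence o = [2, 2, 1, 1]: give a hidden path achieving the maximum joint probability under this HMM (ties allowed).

t=0: δ = [2.500e-01, 3.125e-02, 6.250e-02]  (obs o_0=2)
t=1: δ = [1.953e-02, 7.812e-03, 3.906e-02]  ψ = [2, 0, 0]  (obs o_1=2)
t=2: δ = [6.104e-03, 1.831e-03, 3.052e-03]  ψ = [2, 0, 0]  (obs o_2=1)
t=3: δ = [4.768e-04, 5.722e-04, 9.537e-04]  ψ = [2, 0, 0]  (obs o_3=1)
backtrack: best end state = 2; path = [0, 2, 0, 2]

path = [0, 2, 0, 2]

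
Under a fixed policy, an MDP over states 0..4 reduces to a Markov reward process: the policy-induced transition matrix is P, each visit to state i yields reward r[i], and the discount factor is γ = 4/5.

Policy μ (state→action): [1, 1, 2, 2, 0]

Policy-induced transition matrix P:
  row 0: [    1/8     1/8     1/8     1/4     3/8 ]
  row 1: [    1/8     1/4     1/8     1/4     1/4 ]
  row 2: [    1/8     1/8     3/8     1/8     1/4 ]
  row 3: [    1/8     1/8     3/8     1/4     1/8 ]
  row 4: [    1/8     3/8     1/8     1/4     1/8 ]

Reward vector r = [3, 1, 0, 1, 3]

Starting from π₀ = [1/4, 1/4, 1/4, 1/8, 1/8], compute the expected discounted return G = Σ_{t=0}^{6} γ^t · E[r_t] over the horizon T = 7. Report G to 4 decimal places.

G = 5.8069

t=0: π = [0.2500, 0.2500, 0.2500, 0.1250, 0.1250], E[r] = 1.5000, γ^t·E[r] = 1.500000, running G = 1.500000
t=1: π = [0.1250, 0.1875, 0.2188, 0.2188, 0.2500], E[r] = 1.5313, γ^t·E[r] = 1.225000, running G = 2.725000
t=2: π = [0.1250, 0.2109, 0.2344, 0.2227, 0.2070], E[r] = 1.4297, γ^t·E[r] = 0.915000, running G = 3.640000
t=3: π = [0.1250, 0.2031, 0.2393, 0.2207, 0.2119], E[r] = 1.4346, γ^t·E[r] = 0.734500, running G = 4.374500
t=4: π = [0.1250, 0.2034, 0.2400, 0.2201, 0.2115], E[r] = 1.4331, γ^t·E[r] = 0.587000, running G = 4.961500
t=5: π = [0.1250, 0.2033, 0.2400, 0.2200, 0.2117], E[r] = 1.4333, γ^t·E[r] = 0.469670, running G = 5.431170
t=6: π = [0.1250, 0.2033, 0.2400, 0.2200, 0.2117], E[r] = 1.4333, γ^t·E[r] = 0.375738, running G = 5.806908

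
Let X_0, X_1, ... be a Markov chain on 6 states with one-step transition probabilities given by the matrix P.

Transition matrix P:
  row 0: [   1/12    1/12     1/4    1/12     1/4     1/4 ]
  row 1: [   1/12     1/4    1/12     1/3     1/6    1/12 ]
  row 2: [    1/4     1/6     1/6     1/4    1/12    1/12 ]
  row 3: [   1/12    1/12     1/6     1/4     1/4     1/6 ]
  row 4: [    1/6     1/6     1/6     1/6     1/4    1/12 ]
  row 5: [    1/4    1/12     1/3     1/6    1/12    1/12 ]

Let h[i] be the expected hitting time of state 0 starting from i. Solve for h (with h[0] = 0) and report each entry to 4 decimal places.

h = [0.0000, 7.0310, 5.8393, 6.7800, 6.3291, 5.6616]

First-step conditioning: h[0] = 0; for i ≠ 0, h[i] = 1 + Σ_k P[i][k]·h[k].
  h[1] = 1 + 1/4·h[1] + 1/12·h[2] + 1/3·h[3] + 1/6·h[4] + 1/12·h[5]
  h[2] = 1 + 1/6·h[1] + 1/6·h[2] + 1/4·h[3] + 1/12·h[4] + 1/12·h[5]
  h[3] = 1 + 1/12·h[1] + 1/6·h[2] + 1/4·h[3] + 1/4·h[4] + 1/6·h[5]
  h[4] = 1 + 1/6·h[1] + 1/6·h[2] + 1/6·h[3] + 1/4·h[4] + 1/12·h[5]
  h[5] = 1 + 1/12·h[1] + 1/3·h[2] + 1/6·h[3] + 1/12·h[4] + 1/12·h[5]
Solving the 5×5 linear system over states ≠ 0 gives exactly h = [0, 78656/11187, 65324/11187, 75848/11187, 70804/11187, 21112/3729] (h[0] = 0 is the target).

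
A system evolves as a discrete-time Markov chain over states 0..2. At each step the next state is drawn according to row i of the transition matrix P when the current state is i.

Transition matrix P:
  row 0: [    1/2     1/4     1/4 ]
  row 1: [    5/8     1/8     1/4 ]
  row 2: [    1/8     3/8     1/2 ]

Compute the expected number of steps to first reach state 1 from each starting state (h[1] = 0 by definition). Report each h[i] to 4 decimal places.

h = [3.4286, 0.0000, 2.8571]

First-step conditioning: h[1] = 0; for i ≠ 1, h[i] = 1 + Σ_k P[i][k]·h[k].
  h[0] = 1 + 1/2·h[0] + 1/4·h[2]
  h[2] = 1 + 1/8·h[0] + 1/2·h[2]
Solving the 2×2 linear system over states ≠ 1 gives exactly h = [24/7, 0, 20/7] (h[1] = 0 is the target).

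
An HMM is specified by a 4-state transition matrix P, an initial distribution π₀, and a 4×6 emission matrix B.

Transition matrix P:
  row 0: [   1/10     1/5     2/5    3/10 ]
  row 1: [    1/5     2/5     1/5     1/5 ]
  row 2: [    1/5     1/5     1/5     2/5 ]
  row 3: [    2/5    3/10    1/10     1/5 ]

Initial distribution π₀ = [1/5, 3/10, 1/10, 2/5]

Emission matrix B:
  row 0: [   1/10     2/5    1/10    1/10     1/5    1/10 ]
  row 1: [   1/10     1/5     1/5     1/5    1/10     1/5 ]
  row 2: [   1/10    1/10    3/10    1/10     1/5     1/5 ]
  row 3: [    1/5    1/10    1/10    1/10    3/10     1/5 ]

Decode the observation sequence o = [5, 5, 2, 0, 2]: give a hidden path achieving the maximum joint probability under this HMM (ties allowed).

t=0: δ = [2.000e-02, 6.000e-02, 2.000e-02, 8.000e-02]  (obs o_0=5)
t=1: δ = [3.200e-03, 4.800e-03, 2.400e-03, 3.200e-03]  ψ = [3, 1, 1, 3]  (obs o_1=5)
t=2: δ = [1.280e-04, 3.840e-04, 3.840e-04, 9.600e-05]  ψ = [3, 1, 0, 0]  (obs o_2=2)
t=3: δ = [7.680e-06, 1.536e-05, 7.680e-06, 3.072e-05]  ψ = [1, 1, 1, 2]  (obs o_3=0)
t=4: δ = [1.229e-06, 1.843e-06, 9.216e-07, 6.144e-07]  ψ = [3, 3, 0, 3]  (obs o_4=2)
backtrack: best end state = 1; path = [3, 0, 2, 3, 1]

path = [3, 0, 2, 3, 1]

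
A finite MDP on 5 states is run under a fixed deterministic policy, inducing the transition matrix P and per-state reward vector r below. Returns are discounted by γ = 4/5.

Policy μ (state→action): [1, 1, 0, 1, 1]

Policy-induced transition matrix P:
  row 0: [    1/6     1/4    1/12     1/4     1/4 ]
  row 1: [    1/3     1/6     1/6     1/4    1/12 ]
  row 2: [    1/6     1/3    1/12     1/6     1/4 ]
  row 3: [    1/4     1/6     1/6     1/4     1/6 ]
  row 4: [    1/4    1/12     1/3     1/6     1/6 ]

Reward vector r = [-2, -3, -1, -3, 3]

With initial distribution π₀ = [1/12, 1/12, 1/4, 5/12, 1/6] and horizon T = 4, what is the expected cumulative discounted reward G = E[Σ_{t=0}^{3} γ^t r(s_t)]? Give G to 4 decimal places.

t=0: π = [0.0833, 0.0833, 0.2500, 0.4167, 0.1667], E[r] = -1.4167, γ^t·E[r] = -1.416667, running G = -1.416667
t=1: π = [0.2292, 0.2014, 0.1667, 0.2153, 0.1875], E[r] = -1.3125, γ^t·E[r] = -1.050000, running G = -2.466667
t=2: π = [0.2338, 0.1979, 0.1649, 0.2205, 0.1829], E[r] = -1.3391, γ^t·E[r] = -0.857037, running G = -3.323704
t=3: π = [0.2333, 0.1984, 0.1639, 0.2210, 0.1834], E[r] = -1.3385, γ^t·E[r] = -0.685309, running G = -4.009012

G = -4.0090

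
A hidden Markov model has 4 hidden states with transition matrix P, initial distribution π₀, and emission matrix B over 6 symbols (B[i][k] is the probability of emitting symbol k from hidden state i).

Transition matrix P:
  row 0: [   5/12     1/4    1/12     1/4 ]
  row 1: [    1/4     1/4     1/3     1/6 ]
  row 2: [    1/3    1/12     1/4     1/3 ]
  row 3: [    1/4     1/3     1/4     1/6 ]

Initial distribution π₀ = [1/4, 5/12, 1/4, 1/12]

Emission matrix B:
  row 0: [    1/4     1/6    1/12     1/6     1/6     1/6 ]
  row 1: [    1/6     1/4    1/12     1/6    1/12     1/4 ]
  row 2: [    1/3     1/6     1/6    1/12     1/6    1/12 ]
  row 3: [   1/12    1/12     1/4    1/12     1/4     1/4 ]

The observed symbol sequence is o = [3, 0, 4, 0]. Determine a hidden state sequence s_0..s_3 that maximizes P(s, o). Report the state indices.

path = [1, 2, 3, 2]

t=0: δ = [4.167e-02, 6.944e-02, 2.083e-02, 6.944e-03]  (obs o_0=3)
t=1: δ = [4.340e-03, 2.894e-03, 7.716e-03, 9.645e-04]  ψ = [0, 1, 1, 1]  (obs o_1=0)
t=2: δ = [4.287e-04, 9.042e-05, 3.215e-04, 6.430e-04]  ψ = [2, 0, 2, 2]  (obs o_2=4)
t=3: δ = [4.465e-05, 3.572e-05, 5.358e-05, 8.931e-06]  ψ = [0, 3, 3, 0]  (obs o_3=0)
backtrack: best end state = 2; path = [1, 2, 3, 2]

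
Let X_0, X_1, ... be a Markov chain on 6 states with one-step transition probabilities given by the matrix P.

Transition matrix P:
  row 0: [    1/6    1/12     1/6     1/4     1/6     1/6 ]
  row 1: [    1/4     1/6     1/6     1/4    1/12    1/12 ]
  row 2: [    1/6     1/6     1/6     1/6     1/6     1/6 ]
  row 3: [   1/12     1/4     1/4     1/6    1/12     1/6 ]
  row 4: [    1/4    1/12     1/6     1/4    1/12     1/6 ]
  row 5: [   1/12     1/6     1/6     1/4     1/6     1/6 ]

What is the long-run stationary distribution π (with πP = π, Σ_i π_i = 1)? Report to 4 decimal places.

π = [0.1597, 0.1610, 0.1847, 0.2166, 0.1248, 0.1532]

Balance equations π_j = Σ_i π_i·P[i][j]:
  π_0 = 1/6·π_0 + 1/4·π_1 + 1/6·π_2 + 1/12·π_3 + 1/4·π_4 + 1/12·π_5
  π_1 = 1/12·π_0 + 1/6·π_1 + 1/6·π_2 + 1/4·π_3 + 1/12·π_4 + 1/6·π_5
  π_2 = 1/6·π_0 + 1/6·π_1 + 1/6·π_2 + 1/4·π_3 + 1/6·π_4 + 1/6·π_5
  π_3 = 1/4·π_0 + 1/4·π_1 + 1/6·π_2 + 1/6·π_3 + 1/4·π_4 + 1/4·π_5
  π_4 = 1/6·π_0 + 1/12·π_1 + 1/6·π_2 + 1/12·π_3 + 1/12·π_4 + 1/6·π_5
  normalize: π_0 + π_1 + π_2 + π_3 + π_4 + π_5 = 1
Solving the linear system gives exactly π = [3334/20881, 3362/20881, 29/157, 34/157, 2606/20881, 3200/20881].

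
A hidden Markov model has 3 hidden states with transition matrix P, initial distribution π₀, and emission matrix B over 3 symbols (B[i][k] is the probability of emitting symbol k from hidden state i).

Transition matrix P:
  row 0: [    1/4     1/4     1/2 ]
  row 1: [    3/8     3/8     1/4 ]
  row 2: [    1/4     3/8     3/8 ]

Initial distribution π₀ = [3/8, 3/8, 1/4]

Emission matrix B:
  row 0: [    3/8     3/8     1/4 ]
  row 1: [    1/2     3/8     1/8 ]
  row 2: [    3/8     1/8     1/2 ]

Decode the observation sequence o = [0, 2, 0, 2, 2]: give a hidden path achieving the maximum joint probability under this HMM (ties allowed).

t=0: δ = [1.406e-01, 1.875e-01, 9.375e-02]  (obs o_0=0)
t=1: δ = [1.758e-02, 8.789e-03, 3.516e-02]  ψ = [1, 1, 0]  (obs o_1=2)
t=2: δ = [3.296e-03, 6.592e-03, 4.944e-03]  ψ = [2, 2, 2]  (obs o_2=0)
t=3: δ = [6.180e-04, 3.090e-04, 9.270e-04]  ψ = [1, 1, 2]  (obs o_3=2)
t=4: δ = [5.794e-05, 4.345e-05, 1.738e-04]  ψ = [2, 2, 2]  (obs o_4=2)
backtrack: best end state = 2; path = [0, 2, 2, 2, 2]

path = [0, 2, 2, 2, 2]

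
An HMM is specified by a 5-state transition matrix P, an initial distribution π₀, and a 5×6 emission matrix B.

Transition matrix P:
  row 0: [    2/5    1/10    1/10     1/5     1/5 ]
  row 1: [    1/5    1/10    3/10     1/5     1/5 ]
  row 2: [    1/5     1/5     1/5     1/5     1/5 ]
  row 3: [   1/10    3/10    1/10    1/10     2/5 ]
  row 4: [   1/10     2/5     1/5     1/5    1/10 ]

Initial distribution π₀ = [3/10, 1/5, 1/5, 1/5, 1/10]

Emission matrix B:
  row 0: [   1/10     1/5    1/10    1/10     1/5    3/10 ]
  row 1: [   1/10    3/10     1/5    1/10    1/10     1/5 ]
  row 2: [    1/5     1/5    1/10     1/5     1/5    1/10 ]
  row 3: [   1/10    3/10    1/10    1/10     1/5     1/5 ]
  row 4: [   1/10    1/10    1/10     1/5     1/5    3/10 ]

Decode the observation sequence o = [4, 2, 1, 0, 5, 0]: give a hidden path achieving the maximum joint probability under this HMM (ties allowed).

path = [0, 0, 0, 0, 0, 0]

t=0: δ = [6.000e-02, 2.000e-02, 4.000e-02, 4.000e-02, 2.000e-02]  (obs o_0=4)
t=1: δ = [2.400e-03, 2.400e-03, 8.000e-04, 1.200e-03, 1.600e-03]  ψ = [0, 3, 2, 0, 3]  (obs o_1=2)
t=2: δ = [1.920e-04, 1.920e-04, 1.440e-04, 1.440e-04, 4.800e-05]  ψ = [0, 4, 1, 0, 0]  (obs o_2=1)
t=3: δ = [7.680e-06, 4.320e-06, 1.152e-05, 3.840e-06, 5.760e-06]  ψ = [0, 3, 1, 0, 3]  (obs o_3=0)
t=4: δ = [9.216e-07, 4.608e-07, 2.304e-07, 4.608e-07, 6.912e-07]  ψ = [0, 2, 2, 2, 2]  (obs o_4=5)
t=5: δ = [3.686e-08, 2.765e-08, 2.765e-08, 1.843e-08, 1.843e-08]  ψ = [0, 4, 1, 0, 0]  (obs o_5=0)
backtrack: best end state = 0; path = [0, 0, 0, 0, 0, 0]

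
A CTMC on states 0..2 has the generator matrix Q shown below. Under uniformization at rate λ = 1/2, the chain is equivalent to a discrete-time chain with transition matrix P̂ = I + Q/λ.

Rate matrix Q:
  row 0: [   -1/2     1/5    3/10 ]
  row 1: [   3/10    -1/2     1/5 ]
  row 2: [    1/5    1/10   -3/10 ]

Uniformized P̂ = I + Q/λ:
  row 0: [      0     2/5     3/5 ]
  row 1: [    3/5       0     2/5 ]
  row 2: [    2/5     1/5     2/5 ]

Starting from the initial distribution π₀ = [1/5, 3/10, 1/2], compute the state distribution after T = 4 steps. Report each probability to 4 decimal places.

t=0: π = [0.2000, 0.3000, 0.5000]
t=1: π = [0.3800, 0.1800, 0.4400]
t=2: π = [0.2840, 0.2400, 0.4760]
t=3: π = [0.3344, 0.2088, 0.4568]
t=4: π = [0.3080, 0.2251, 0.4669]

π = [0.3080, 0.2251, 0.4669]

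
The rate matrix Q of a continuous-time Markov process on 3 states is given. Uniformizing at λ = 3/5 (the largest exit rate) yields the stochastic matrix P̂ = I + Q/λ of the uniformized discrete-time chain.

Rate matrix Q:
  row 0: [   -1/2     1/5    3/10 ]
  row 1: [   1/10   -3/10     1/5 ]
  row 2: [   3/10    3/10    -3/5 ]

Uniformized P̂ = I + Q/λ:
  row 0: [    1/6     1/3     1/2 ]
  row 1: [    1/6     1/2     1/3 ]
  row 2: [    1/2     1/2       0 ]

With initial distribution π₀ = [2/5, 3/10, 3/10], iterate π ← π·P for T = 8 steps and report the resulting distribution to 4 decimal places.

t=0: π = [0.4000, 0.3000, 0.3000]
t=1: π = [0.2667, 0.4333, 0.3000]
t=2: π = [0.2667, 0.4556, 0.2778]
t=3: π = [0.2593, 0.4556, 0.2852]
t=4: π = [0.2617, 0.4568, 0.2815]
t=5: π = [0.2605, 0.4564, 0.2831]
t=6: π = [0.2610, 0.4566, 0.2824]
t=7: π = [0.2608, 0.4565, 0.2827]
t=8: π = [0.2609, 0.4565, 0.2826]

π = [0.2609, 0.4565, 0.2826]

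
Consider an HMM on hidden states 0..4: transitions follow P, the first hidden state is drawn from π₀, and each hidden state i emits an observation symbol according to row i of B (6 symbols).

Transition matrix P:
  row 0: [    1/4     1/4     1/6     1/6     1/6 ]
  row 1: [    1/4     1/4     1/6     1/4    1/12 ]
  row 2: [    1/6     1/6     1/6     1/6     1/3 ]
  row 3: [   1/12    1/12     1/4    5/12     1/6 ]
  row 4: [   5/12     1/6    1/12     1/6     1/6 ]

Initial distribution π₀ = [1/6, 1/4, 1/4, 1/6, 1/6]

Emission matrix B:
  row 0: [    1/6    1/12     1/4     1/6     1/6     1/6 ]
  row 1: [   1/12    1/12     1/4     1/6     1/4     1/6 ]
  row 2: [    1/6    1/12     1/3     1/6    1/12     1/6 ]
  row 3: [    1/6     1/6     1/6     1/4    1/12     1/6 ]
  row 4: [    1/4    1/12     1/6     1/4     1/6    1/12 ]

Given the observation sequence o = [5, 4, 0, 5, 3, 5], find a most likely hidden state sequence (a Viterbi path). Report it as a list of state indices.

path = [1, 1, 3, 3, 3, 3]

t=0: δ = [2.778e-02, 4.167e-02, 4.167e-02, 2.778e-02, 1.389e-02]  (obs o_0=5)
t=1: δ = [1.736e-03, 2.604e-03, 5.787e-04, 9.645e-04, 2.315e-03]  ψ = [1, 1, 1, 3, 2]  (obs o_1=4)
t=2: δ = [1.608e-04, 5.425e-05, 7.234e-05, 1.085e-04, 9.645e-05]  ψ = [4, 1, 1, 1, 4]  (obs o_2=0)
t=3: δ = [6.698e-06, 6.698e-06, 4.521e-06, 7.535e-06, 2.233e-06]  ψ = [0, 0, 3, 3, 0]  (obs o_3=5)
t=4: δ = [2.791e-07, 2.791e-07, 3.140e-07, 7.849e-07, 3.768e-07]  ψ = [0, 0, 3, 3, 2]  (obs o_4=3)
t=5: δ = [2.616e-08, 1.163e-08, 3.270e-08, 5.451e-08, 1.090e-08]  ψ = [4, 0, 3, 3, 3]  (obs o_5=5)
backtrack: best end state = 3; path = [1, 1, 3, 3, 3, 3]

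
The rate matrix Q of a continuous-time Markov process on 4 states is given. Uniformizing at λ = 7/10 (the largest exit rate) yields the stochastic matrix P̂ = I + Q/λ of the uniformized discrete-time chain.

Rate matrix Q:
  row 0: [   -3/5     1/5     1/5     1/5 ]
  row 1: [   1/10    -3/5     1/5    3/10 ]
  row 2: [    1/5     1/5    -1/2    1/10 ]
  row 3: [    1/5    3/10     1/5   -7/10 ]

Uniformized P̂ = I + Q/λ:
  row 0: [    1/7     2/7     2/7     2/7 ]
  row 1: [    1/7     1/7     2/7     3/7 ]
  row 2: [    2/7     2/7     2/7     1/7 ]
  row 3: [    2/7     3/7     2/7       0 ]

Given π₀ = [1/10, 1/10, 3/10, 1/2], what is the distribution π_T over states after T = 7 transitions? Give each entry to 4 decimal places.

π = [0.2154, 0.2778, 0.2857, 0.2210]

t=0: π = [0.1000, 0.1000, 0.3000, 0.5000]
t=1: π = [0.2571, 0.3429, 0.2857, 0.1143]
t=2: π = [0.2000, 0.2531, 0.2857, 0.2612]
t=3: π = [0.2210, 0.2869, 0.2857, 0.2064]
t=4: π = [0.2132, 0.2742, 0.2857, 0.2269]
t=5: π = [0.2161, 0.2790, 0.2857, 0.2192]
t=6: π = [0.2150, 0.2772, 0.2857, 0.2221]
t=7: π = [0.2154, 0.2778, 0.2857, 0.2210]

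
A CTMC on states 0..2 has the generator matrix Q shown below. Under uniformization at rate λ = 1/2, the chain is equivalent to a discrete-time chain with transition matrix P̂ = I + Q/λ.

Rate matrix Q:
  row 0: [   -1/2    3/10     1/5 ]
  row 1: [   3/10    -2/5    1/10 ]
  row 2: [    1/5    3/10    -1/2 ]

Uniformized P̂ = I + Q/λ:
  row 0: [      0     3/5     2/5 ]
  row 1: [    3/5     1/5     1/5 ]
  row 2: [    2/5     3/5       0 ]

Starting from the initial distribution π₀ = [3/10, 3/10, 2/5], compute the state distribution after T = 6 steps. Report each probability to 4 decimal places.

t=0: π = [0.3000, 0.3000, 0.4000]
t=1: π = [0.3400, 0.4800, 0.1800]
t=2: π = [0.3600, 0.4080, 0.2320]
t=3: π = [0.3376, 0.4368, 0.2256]
t=4: π = [0.3523, 0.4253, 0.2224]
t=5: π = [0.3441, 0.4299, 0.2260]
t=6: π = [0.3483, 0.4280, 0.2236]

π = [0.3483, 0.4280, 0.2236]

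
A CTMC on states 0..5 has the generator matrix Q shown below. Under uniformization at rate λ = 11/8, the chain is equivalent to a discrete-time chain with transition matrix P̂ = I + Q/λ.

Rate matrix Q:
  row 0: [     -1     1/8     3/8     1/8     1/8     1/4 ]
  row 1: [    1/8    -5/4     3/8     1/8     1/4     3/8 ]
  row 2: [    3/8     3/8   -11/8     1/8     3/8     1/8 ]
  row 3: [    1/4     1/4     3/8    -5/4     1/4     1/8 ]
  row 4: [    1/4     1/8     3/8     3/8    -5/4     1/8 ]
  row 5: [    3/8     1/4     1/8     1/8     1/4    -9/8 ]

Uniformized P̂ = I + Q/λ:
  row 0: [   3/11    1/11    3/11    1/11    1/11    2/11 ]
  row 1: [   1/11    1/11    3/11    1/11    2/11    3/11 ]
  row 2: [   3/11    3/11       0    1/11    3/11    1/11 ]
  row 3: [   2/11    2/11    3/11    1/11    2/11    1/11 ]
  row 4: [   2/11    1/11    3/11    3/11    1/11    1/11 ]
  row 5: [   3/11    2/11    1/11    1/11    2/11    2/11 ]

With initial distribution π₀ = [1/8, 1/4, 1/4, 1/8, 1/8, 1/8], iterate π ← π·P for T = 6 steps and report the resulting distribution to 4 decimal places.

π = [0.2194, 0.1507, 0.1926, 0.1208, 0.1644, 0.1521]

t=0: π = [0.1250, 0.2500, 0.2500, 0.1250, 0.1250, 0.1250]
t=1: π = [0.2045, 0.1591, 0.1818, 0.1136, 0.1818, 0.1591]
t=2: π = [0.2169, 0.1488, 0.1942, 0.1240, 0.1632, 0.1529]
t=3: π = [0.2196, 0.1514, 0.1920, 0.1206, 0.1649, 0.1516]
t=4: π = [0.2192, 0.1506, 0.1928, 0.1209, 0.1643, 0.1522]
t=5: π = [0.2194, 0.1508, 0.1925, 0.1208, 0.1645, 0.1520]
t=6: π = [0.2194, 0.1507, 0.1926, 0.1208, 0.1644, 0.1521]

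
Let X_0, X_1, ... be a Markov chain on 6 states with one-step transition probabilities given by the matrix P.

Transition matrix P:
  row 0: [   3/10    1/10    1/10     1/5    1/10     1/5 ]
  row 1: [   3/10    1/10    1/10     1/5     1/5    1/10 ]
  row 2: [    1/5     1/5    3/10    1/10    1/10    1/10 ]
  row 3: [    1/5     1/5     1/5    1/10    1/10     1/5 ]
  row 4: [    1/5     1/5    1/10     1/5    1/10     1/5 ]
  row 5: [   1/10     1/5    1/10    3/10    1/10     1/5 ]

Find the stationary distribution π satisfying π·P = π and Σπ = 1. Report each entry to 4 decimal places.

Balance equations π_j = Σ_i π_i·P[i][j]:
  π_0 = 3/10·π_0 + 3/10·π_1 + 1/5·π_2 + 1/5·π_3 + 1/5·π_4 + 1/10·π_5
  π_1 = 1/10·π_0 + 1/10·π_1 + 1/5·π_2 + 1/5·π_3 + 1/5·π_4 + 1/5·π_5
  π_2 = 1/10·π_0 + 1/10·π_1 + 3/10·π_2 + 1/5·π_3 + 1/10·π_4 + 1/10·π_5
  π_3 = 1/5·π_0 + 1/5·π_1 + 1/10·π_2 + 1/10·π_3 + 1/5·π_4 + 3/10·π_5
  π_4 = 1/10·π_0 + 1/5·π_1 + 1/10·π_2 + 1/10·π_3 + 1/10·π_4 + 1/10·π_5
  normalize: π_0 + π_1 + π_2 + π_3 + π_4 + π_5 = 1
Solving the linear system gives exactly π = [19747/89189, 14421/89189, 13197/89189, 16387/89189, 10361/89189, 15076/89189].

π = [0.2214, 0.1617, 0.1480, 0.1837, 0.1162, 0.1690]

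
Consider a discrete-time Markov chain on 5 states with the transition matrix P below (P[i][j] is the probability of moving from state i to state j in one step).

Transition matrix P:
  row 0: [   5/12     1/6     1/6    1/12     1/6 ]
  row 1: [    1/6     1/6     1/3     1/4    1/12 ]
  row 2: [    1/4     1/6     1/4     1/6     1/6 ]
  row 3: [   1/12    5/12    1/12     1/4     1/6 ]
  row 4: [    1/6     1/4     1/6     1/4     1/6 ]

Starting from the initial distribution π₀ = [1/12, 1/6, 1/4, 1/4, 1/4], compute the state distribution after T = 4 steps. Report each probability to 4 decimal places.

t=0: π = [0.0833, 0.1667, 0.2500, 0.2500, 0.2500]
t=1: π = [0.1875, 0.2500, 0.1944, 0.2153, 0.1528]
t=2: π = [0.2118, 0.2332, 0.2066, 0.2025, 0.1458]
t=3: π = [0.2200, 0.2295, 0.2059, 0.1975, 0.1472]
t=4: π = [0.2224, 0.2283, 0.2056, 0.1962, 0.1475]

π = [0.2224, 0.2283, 0.2056, 0.1962, 0.1475]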